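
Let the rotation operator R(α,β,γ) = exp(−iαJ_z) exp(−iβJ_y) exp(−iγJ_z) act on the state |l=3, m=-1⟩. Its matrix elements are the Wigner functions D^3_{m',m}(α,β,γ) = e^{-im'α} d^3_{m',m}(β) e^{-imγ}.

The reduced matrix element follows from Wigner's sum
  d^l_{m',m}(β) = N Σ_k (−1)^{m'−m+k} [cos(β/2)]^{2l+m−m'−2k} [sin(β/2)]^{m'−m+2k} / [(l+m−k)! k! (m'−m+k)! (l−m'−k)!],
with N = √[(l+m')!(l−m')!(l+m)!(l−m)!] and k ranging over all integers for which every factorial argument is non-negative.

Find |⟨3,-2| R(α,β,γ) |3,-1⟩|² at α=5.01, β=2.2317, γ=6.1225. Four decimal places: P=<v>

Split into d^3_{-2,-1}(β=2.2317) × two z-phases.
Half-angle: c=0.439414, s=0.898285. N=√(1·120·2·24)=75.894664
k∈{1,2} keeps every argument non-negative
  k=1: (−1)^0·75.8947/(24)·0.4394^5·0.8983^1 = +0.046535
  k=2: (−1)^1·75.8947/(12)·0.4394^3·0.8983^3 = -0.388950
d^3_{-2,-1}(2.2317) = +0.046535 -0.388950 = -0.342415
|D^3_{-2,-1}|² = |d^3_{-2,-1}(β)|² = (-0.342415)² = 0.117248 (the z-rotation phases have unit modulus)

P=0.1172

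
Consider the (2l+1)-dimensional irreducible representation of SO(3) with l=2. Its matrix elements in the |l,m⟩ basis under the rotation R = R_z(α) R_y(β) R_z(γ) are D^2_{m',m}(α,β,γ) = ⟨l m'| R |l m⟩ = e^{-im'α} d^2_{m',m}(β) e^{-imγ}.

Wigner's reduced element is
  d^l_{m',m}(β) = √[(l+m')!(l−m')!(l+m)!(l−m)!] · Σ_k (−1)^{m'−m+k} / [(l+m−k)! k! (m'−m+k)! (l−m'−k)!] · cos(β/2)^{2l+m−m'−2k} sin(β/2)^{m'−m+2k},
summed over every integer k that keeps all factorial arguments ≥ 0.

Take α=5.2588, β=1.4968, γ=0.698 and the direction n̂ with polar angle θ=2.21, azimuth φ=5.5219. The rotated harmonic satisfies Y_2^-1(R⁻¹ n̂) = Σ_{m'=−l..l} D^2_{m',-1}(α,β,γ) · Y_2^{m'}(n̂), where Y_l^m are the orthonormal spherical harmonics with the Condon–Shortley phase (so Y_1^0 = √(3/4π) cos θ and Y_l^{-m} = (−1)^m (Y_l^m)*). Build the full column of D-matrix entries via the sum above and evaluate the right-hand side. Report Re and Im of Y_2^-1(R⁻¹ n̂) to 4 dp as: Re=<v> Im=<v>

Re=0.3568 Im=0.1460

Need the full column D^2_{m',-1} for m'=−2..2 at α=5.2588, β=1.4968, γ=0.698.
cos(β/2)=0.732779, sin(β/2)=0.680467
d^2_{-2,-1}: single k=1 term ⇒ +0.535495;  D = +0.116874-0.522585i
d^2_{-1,-1}: k∈[0..1] ⇒ +0.288331 -0.745901 = -0.457570;  D = -0.433414+0.146707i
d^2_{0,-1}: k∈[0..1] ⇒ -0.655845 +0.565549 = -0.090296;  D = -0.069179-0.058032i
d^2_{1,-1}: k∈[0..1] ⇒ +0.745901 -0.214402 = +0.531499;  D = -0.080261+0.525404i
d^2_{2,-1}: single k=0 term ⇒ -0.461769;  D = +0.426242-0.177616i
Y_2^{m'}(θ=2.21,φ=5.5219) and Σ D·Y over m':
  (+0.1169-0.5226i)·(+0.0120+0.2485i)  (-0.4334+0.1467i)·(-0.2678-0.2552i)  (-0.0692-0.0580i)·(+0.0213+0.0000i)  (-0.0803+0.5254i)·(+0.2678-0.2552i)  (+0.4262-0.1776i)·(+0.0120-0.2485i)
Y_2^-1(R⁻¹ n̂) = +0.356832+0.145956i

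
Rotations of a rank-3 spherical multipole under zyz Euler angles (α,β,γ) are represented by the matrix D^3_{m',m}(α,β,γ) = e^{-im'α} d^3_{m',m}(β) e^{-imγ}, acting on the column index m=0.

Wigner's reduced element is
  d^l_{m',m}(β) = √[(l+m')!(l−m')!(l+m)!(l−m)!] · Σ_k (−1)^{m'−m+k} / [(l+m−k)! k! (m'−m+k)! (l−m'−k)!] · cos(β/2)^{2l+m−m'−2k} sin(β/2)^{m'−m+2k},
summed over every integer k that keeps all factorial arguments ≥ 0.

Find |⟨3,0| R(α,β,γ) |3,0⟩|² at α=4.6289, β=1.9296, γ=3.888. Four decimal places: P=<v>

P=0.1751

D^3_{0,0}(4.6289,1.9296,3.888) = e^{-i·0·4.6289}·d^3_{0,0}(1.9296)·e^{-i·0·3.888}. Compute d first:
Half-angle: c=0.569581, s=0.821935. N=√(6·6·6·6)=36.000000
k: max(0,(0)−(0))=0 … min(3+(0),3−(0))=3
  k=0: (−1)^0·36.0000/(36)·0.5696^6·0.8219^0 = +0.034146
  k=1: (−1)^1·36.0000/(4)·0.5696^4·0.8219^2 = -0.639942
  k=2: (−1)^2·36.0000/(4)·0.5696^2·0.8219^4 = +1.332612
  k=3: (−1)^3·36.0000/(36)·0.5696^0·0.8219^6 = -0.308336
d^3_{0,0}(1.9296) = +0.034146 -0.639942 +1.332612 -0.308336 = +0.418480
|D^3_{0,0}|² = |d^3_{0,0}(β)|² = (+0.418480)² = 0.175125 (the z-rotation phases have unit modulus)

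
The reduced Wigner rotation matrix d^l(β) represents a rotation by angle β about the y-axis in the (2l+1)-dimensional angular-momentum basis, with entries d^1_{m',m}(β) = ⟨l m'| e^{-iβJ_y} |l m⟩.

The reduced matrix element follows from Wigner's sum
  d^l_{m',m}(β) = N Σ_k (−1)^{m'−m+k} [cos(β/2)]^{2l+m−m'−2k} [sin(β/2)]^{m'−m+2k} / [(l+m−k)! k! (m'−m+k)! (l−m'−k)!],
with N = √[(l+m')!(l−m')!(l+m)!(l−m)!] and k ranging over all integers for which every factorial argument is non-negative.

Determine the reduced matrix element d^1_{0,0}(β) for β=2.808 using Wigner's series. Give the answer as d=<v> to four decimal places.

d=-0.9449

d^1_{0,0}(β=2.808) via Wigner's sum:
c=cos(2.808/2)=0.166024, s=sin(2.808/2)=0.986122; N=√[1·1·1·1]=1.000000
k: max(0,(0)−(0))=0 … min(1+(0),1−(0))=1
  k=0: (−1)^0·1.0000/(1)·0.1660^2·0.9861^0 = +0.027564
  k=1: (−1)^1·1.0000/(1)·0.1660^0·0.9861^2 = -0.972436
d^1_{0,0}(2.808) = +0.027564 -0.972436 = -0.944872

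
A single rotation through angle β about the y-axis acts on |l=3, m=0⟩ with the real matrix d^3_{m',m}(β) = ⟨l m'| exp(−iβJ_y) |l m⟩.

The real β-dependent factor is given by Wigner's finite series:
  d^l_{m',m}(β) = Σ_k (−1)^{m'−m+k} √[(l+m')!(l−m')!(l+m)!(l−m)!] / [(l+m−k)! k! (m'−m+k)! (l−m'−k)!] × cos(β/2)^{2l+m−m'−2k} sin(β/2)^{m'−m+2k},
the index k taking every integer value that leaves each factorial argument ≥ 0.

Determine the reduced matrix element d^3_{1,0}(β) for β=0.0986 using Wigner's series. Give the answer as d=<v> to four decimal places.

d^3_{1,0}(β=0.0986) via Wigner's sum:
With c≡cos(β/2)=0.998785 and s≡sin(β/2)=0.049280, N=[24·2·6·6]^{1/2}=41.569219
Admissible k: 0..2 (factorial args all ≥0)
  k=0: (−1)^1·41.5692/(12)·0.9988^5·0.0493^1 = -0.169676
  k=1: (−1)^2·41.5692/(4)·0.9988^3·0.0493^3 = +0.001239
  k=2: (−1)^3·41.5692/(12)·0.9988^1·0.0493^5 = -0.000001
d^3_{1,0}(0.0986) = -0.169676 +0.001239 -0.000001 = -0.168438

d=-0.1684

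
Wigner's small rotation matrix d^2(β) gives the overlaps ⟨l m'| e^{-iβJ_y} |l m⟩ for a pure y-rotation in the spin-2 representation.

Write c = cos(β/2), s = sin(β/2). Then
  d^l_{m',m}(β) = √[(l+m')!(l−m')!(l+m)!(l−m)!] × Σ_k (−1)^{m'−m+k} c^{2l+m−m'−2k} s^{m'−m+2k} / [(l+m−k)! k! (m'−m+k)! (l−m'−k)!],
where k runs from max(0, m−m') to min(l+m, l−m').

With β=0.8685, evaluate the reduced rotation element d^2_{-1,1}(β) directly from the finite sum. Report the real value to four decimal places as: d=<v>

d^2_{-1,1}(β=0.8685) via Wigner's sum:
With c≡cos(β/2)=0.907186 and s≡sin(β/2)=0.420730, N=[1·6·6·1]^{1/2}=6.000000
k∈{2,3} keeps every argument non-negative
  k=2: (−1)^0·6.0000/(2)·0.9072^2·0.4207^2 = +0.437040
  k=3: (−1)^1·6.0000/(6)·0.9072^0·0.4207^4 = -0.031334
d^2_{-1,1}(0.8685) = +0.437040 -0.031334 = +0.405706

d=0.4057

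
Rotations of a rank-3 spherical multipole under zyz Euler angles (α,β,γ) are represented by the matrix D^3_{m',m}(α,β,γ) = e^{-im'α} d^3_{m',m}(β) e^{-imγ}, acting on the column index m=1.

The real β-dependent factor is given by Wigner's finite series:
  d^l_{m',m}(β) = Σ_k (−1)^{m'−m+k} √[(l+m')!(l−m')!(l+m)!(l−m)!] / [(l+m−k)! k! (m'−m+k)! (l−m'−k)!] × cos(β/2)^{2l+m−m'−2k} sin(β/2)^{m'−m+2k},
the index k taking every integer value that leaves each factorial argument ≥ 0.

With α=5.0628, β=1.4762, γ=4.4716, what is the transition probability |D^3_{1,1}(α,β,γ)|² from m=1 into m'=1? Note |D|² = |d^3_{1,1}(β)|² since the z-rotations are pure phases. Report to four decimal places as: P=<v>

First d^3_{1,1}(β=1.4762), then the phase factors e^{-i(1)α} and e^{-i(1)γ}:
c=cos(1.4762/2)=0.739748, s=sin(1.4762/2)=0.672884; N=√[24·2·24·2]=48.000000
Admissible k: 0..2 (factorial args all ≥0)
  k=0: (−1)^0·48.0000/(48)·0.7397^6·0.6729^0 = +0.163872
  k=1: (−1)^1·48.0000/(6)·0.7397^4·0.6729^2 = -1.084691
  k=2: (−1)^2·48.0000/(8)·0.7397^2·0.6729^4 = +0.673099
d^3_{1,1}(1.4762) = +0.163872 -1.084691 +0.673099 = -0.247720
|D^3_{1,1}|² = |d^3_{1,1}(β)|² = (-0.247720)² = 0.061365 (the z-rotation phases have unit modulus)

P=0.0614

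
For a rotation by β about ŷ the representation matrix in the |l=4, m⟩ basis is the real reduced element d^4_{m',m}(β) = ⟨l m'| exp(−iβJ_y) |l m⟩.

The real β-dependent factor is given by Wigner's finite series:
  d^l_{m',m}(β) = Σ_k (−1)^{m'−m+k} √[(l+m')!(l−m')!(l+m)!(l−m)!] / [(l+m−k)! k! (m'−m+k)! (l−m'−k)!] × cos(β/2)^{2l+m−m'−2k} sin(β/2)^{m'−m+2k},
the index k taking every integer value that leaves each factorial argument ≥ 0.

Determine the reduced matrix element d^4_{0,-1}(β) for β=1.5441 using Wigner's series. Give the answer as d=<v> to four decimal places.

d^4_{0,-1}(β=1.5441) via Wigner's sum:
c=cos(1.5441/2)=0.716482, s=sin(1.5441/2)=0.697605; N=√[24·24·6·120]=643.987578
The bounds max(0,m−m')=0 and min(l+m,l−m')=3 give 4 terms
  k=0: (−1)^1·643.9876/(144)·0.7165^7·0.6976^1 = -0.302386
  k=1: (−1)^2·643.9876/(24)·0.7165^5·0.6976^3 = +1.719977
  k=2: (−1)^3·643.9876/(24)·0.7165^3·0.6976^5 = -1.630541
  k=3: (−1)^4·643.9876/(144)·0.7165^1·0.6976^7 = +0.257626
d^4_{0,-1}(1.5441) = -0.302386 +1.719977 -1.630541 +0.257626 = +0.044675

d=0.0447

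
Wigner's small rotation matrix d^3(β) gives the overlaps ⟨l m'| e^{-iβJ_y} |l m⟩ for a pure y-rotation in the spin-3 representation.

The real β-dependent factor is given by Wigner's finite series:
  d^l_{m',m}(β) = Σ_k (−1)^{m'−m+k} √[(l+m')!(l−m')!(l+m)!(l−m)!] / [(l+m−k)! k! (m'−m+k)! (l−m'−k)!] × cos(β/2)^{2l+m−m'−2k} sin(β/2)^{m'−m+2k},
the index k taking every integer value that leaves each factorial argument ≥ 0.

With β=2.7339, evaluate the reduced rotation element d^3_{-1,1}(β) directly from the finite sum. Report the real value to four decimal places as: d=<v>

d^3_{-1,1}(β=2.7339) via Wigner's sum:
With c≡cos(β/2)=0.202438 and s≡sin(β/2)=0.979295, N=[2·24·24·2]^{1/2}=48.000000
The bounds max(0,m−m')=2 and min(l+m,l−m')=4 give 3 terms
  k=2: (−1)^0·48.0000/(8)·0.2024^4·0.9793^2 = +0.009664
  k=3: (−1)^1·48.0000/(6)·0.2024^2·0.9793^4 = -0.301527
  k=4: (−1)^2·48.0000/(48)·0.2024^0·0.9793^6 = +0.882027
d^3_{-1,1}(2.7339) = +0.009664 -0.301527 +0.882027 = +0.590163

d=0.5902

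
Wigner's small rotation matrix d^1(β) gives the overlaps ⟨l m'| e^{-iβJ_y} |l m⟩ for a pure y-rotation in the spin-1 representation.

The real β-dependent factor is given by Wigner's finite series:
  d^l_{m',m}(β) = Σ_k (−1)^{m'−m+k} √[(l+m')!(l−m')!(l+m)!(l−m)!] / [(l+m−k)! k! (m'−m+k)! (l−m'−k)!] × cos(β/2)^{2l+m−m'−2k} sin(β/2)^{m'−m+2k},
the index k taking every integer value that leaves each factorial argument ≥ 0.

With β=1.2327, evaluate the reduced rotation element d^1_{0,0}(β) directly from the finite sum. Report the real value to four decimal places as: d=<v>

d=0.3317

d^1_{0,0}(β=1.2327) via Wigner's sum:
Half-angle: c=0.815994, s=0.578061. N=√(1·1·1·1)=1.000000
k∈{0,1} keeps every argument non-negative
  k=0: (−1)^0·1.0000/(1)·0.8160^2·0.5781^0 = +0.665846
  k=1: (−1)^1·1.0000/(1)·0.8160^0·0.5781^2 = -0.334154
d^1_{0,0}(1.2327) = +0.665846 -0.334154 = +0.331692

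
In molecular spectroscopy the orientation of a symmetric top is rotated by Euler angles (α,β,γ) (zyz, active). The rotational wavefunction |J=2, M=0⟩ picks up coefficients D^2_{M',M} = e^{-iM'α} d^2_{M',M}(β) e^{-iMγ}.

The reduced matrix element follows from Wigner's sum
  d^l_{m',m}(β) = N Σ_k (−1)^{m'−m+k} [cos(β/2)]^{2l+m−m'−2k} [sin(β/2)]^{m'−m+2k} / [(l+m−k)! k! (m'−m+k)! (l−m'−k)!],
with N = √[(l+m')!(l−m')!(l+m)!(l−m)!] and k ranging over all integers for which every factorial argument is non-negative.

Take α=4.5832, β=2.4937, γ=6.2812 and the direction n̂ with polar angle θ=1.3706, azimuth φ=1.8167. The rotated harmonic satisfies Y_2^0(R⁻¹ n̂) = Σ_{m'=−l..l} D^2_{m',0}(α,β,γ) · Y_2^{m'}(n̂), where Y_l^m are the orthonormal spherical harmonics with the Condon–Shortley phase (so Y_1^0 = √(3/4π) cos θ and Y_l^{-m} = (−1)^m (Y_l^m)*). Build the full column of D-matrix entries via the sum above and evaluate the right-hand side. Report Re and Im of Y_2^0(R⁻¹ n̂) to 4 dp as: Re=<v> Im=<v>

Need the full column D^2_{m',0} for m'=−2..2 at α=4.5832, β=2.4937, γ=6.2812.
cos(β/2)=0.318310, sin(β/2)=0.947987
d^2_{-2,0}: single k=2 term ⇒ +0.223039;  D = -0.215635+0.056989i
d^2_{-1,0}: k∈[1..2] ⇒ +0.074891 -0.664252 = -0.589361;  D = +0.075927+0.584450i
d^2_{0,0}: k∈[0..2] ⇒ +0.010266 -0.364221 +0.807623 = +0.453668;  D = +0.453668+0.000000i
d^2_{1,0}: k∈[0..1] ⇒ -0.074891 +0.664252 = +0.589361;  D = -0.075927+0.584450i
d^2_{2,0}: single k=0 term ⇒ +0.223039;  D = -0.215635-0.056989i
Y_2^{m'}(θ=1.3706,φ=1.8167) and Σ D·Y over m':
  (-0.2156+0.0570i)·(-0.3270+0.1752i)  (+0.0759+0.5844i)·(-0.0367-0.1460i)  (+0.4537+0.0000i)·(-0.2780+0.0000i)  (-0.0759+0.5844i)·(+0.0367-0.1460i)  (-0.2156-0.0570i)·(-0.3270-0.1752i)
Y_2^0(R⁻¹ n̂) = +0.160093+0.000000i

Re=0.1601 Im=0.0000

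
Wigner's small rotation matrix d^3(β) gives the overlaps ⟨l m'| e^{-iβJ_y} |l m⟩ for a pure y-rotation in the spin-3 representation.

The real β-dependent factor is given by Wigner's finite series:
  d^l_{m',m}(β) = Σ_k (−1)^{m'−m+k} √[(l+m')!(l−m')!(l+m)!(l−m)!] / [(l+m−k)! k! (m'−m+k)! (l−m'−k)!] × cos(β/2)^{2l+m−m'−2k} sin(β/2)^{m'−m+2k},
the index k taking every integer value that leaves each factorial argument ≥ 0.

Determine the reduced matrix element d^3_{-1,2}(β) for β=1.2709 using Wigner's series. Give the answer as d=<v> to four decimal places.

d=0.5019

d^3_{-1,2}(β=1.2709) via Wigner's sum:
Half-angle: c=0.804805, s=0.593540. N=√(2·24·120·1)=75.894664
k: max(0,(2)−(-1))=3 … min(3+(2),3−(-1))=4
  k=3: (−1)^0·75.8947/(12)·0.8048^3·0.5935^3 = +0.689368
  k=4: (−1)^1·75.8947/(24)·0.8048^1·0.5935^5 = -0.187473
d^3_{-1,2}(1.2709) = +0.689368 -0.187473 = +0.501894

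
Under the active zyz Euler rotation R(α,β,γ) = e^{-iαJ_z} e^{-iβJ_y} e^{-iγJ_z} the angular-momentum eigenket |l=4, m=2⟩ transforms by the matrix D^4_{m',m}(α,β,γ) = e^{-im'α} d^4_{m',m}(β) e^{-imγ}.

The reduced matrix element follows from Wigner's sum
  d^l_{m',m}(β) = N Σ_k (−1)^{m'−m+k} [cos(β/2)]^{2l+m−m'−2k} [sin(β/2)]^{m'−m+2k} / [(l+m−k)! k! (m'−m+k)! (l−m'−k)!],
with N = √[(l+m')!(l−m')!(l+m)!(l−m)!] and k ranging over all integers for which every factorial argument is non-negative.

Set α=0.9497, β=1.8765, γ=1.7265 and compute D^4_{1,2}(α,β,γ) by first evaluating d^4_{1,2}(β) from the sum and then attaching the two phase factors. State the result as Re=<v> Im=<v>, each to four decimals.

Split into d^4_{1,2}(β=1.8765) × two z-phases.
With c≡cos(β/2)=0.591200 and s≡sin(β/2)=0.806525, N=[120·6·720·2]^{1/2}=1018.233765
k∈{1,2,3} keeps every argument non-negative
  k=1: (−1)^0·1018.2338/(240)·0.5912^7·0.8065^1 = +0.086377
  k=2: (−1)^1·1018.2338/(48)·0.5912^5·0.8065^3 = -0.803772
  k=3: (−1)^2·1018.2338/(72)·0.5912^3·0.8065^5 = +0.997258
d^4_{1,2}(1.8765) = +0.086377 -0.803772 +0.997258 = +0.279863
Phases: e^{-i·(1)·0.9497}=+0.581927-0.813241i, e^{-i·(2)·1.7265}=-0.951903+0.306399i ⇒ D=-0.085292+0.266549i

Re=-0.0853 Im=0.2665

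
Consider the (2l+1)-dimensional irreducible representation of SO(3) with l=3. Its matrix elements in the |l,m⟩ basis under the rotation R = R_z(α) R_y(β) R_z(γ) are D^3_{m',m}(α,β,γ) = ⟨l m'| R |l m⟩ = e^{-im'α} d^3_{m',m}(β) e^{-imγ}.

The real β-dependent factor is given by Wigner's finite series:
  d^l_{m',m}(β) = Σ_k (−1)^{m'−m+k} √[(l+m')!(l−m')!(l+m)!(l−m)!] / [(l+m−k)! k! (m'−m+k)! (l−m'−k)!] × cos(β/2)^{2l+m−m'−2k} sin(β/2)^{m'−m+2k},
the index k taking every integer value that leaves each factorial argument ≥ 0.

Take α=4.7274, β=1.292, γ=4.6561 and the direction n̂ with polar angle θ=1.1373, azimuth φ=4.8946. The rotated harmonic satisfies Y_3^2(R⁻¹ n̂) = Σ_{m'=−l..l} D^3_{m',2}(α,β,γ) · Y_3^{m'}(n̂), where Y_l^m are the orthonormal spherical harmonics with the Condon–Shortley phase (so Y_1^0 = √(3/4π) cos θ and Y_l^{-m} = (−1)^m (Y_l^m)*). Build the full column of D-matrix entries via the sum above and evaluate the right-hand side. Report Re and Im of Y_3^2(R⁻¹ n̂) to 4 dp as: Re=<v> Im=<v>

Need the full column D^3_{m',2} for m'=−3..3 at α=4.7274, β=1.292, γ=4.6561.
cos(β/2)=0.798498, sin(β/2)=0.601997
d^3_{-3,2}: single k=5 term ⇒ +0.154640;  D = +0.024272-0.152723i
d^3_{-2,2}: k∈[4..5] ⇒ +0.418693 -0.047596 = +0.371098;  D = +0.367331+0.052739i
d^3_{-1,2}: k∈[3..4] ⇒ +0.702482 -0.199639 = +0.502843;  D = -0.063983+0.498755i
d^3_{0,2}: k∈[2..3] ⇒ +0.806948 -0.458655 = +0.348292;  D = -0.346087-0.039127i
d^3_{1,2}: k∈[1..2] ⇒ +0.617965 -0.702482 = -0.084517;  D = -0.008233+0.084115i
d^3_{2,2}: k∈[0..1] ⇒ +0.259205 -0.736639 = -0.477434;  D = -0.475808-0.039370i
d^3_{3,2}: single k=0 term ⇒ -0.478674;  D = +0.032307-0.477582i
Y_3^{m'}(θ=1.1373,φ=4.8946) and Σ D·Y over m':
  (+0.0243-0.1527i)·(-0.1621-0.2664i)  (+0.3673+0.0527i)·(-0.3303+0.1260i)  (-0.0640+0.4988i)·(-0.0063-0.0340i)  (-0.3461-0.0391i)·(-0.3320+0.0000i)  (-0.0082+0.0841i)·(+0.0063-0.0340i)  (-0.4758-0.0394i)·(-0.3303-0.1260i)  (+0.0323-0.4776i)·(+0.1621-0.2664i)
Y_3^2(R⁻¹ n̂) = -0.007332+0.046941i

Re=-0.0073 Im=0.0469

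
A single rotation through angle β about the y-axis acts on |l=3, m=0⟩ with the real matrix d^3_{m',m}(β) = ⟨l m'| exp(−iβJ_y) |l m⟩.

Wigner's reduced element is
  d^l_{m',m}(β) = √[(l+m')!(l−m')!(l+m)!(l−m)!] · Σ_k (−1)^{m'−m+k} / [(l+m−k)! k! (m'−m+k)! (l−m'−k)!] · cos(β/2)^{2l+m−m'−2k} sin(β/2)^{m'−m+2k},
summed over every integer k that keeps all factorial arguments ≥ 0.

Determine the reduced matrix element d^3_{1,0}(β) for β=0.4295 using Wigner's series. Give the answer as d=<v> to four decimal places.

d^3_{1,0}(β=0.4295) via Wigner's sum:
Half-angle: c=0.977030, s=0.213103. N=√(24·2·6·6)=41.569219
Admissible k: 0..2 (factorial args all ≥0)
  k=0: (−1)^1·41.5692/(12)·0.9770^5·0.2131^1 = -0.657233
  k=1: (−1)^2·41.5692/(4)·0.9770^3·0.2131^3 = +0.093800
  k=2: (−1)^3·41.5692/(12)·0.9770^1·0.2131^5 = -0.001487
d^3_{1,0}(0.4295) = -0.657233 +0.093800 -0.001487 = -0.564920

d=-0.5649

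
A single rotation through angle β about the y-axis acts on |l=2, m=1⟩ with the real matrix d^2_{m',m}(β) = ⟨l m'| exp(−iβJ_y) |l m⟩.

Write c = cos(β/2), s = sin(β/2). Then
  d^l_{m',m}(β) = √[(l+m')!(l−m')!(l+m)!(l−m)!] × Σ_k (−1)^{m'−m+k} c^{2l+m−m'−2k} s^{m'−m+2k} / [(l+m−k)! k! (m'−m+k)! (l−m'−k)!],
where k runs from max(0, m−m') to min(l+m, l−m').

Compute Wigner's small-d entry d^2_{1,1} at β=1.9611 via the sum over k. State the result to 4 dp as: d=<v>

d=-0.5455

d^2_{1,1}(β=1.9611) via Wigner's sum:
With c≡cos(β/2)=0.556566 and s≡sin(β/2)=0.830804, N=[6·1·6·1]^{1/2}=6.000000
k: max(0,(1)−(1))=0 … min(2+(1),2−(1))=1
  k=0: (−1)^0·6.0000/(6)·0.5566^4·0.8308^0 = +0.095955
  k=1: (−1)^1·6.0000/(2)·0.5566^2·0.8308^2 = -0.641432
d^2_{1,1}(1.9611) = +0.095955 -0.641432 = -0.545478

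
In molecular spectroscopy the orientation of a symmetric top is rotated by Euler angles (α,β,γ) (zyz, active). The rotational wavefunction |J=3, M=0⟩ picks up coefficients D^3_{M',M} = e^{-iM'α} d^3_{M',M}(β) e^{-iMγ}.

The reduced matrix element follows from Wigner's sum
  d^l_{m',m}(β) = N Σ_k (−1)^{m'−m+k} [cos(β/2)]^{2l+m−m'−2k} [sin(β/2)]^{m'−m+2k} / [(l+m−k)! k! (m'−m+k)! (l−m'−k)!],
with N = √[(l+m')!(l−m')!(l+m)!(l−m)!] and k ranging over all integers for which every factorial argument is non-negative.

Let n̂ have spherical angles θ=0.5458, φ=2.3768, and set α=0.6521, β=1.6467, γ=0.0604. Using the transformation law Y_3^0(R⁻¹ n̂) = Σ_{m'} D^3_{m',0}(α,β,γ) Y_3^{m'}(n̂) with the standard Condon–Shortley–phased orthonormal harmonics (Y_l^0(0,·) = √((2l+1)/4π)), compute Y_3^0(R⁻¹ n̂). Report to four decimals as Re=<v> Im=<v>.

Re=0.1558 Im=0.0000

Need the full column D^3_{m',0} for m'=−3..3 at α=0.6521, β=1.6467, γ=0.0604.
cos(β/2)=0.679768, sin(β/2)=0.733427
d^3_{-3,0}: single k=3 term ⇒ +0.554202;  D = -0.208394+0.513529i
d^3_{-2,0}: k∈[2..3] ⇒ +0.629097 -0.732335 = -0.103239;  D = -0.027198-0.099591i
d^3_{-1,0}: k∈[1..3] ⇒ +0.368766 -1.287849 +0.499731 = -0.419352;  D = -0.333306-0.254487i
d^3_{0,0}: k∈[0..3] ⇒ +0.098665 -1.033712 +1.203350 -0.155647 = +0.112656;  D = +0.112656+0.000000i
d^3_{1,0}: k∈[0..2] ⇒ -0.368766 +1.287849 -0.499731 = +0.419352;  D = +0.333306-0.254487i
d^3_{2,0}: k∈[0..1] ⇒ +0.629097 -0.732335 = -0.103239;  D = -0.027198+0.099591i
d^3_{3,0}: single k=0 term ⇒ -0.554202;  D = +0.208394+0.513529i
Y_3^{m'}(θ=0.5458,φ=2.3768) and Σ D·Y over m':
  (-0.2084+0.5135i)·(+0.0386-0.0437i)  (-0.0272-0.0996i)·(+0.0097+0.2352i)  (-0.3333-0.2545i)·(-0.3211-0.3081i)  (+0.1127+0.0000i)·(+0.2082+0.0000i)  (+0.3333-0.2545i)·(+0.3211-0.3081i)  (-0.0272+0.0996i)·(+0.0097-0.2352i)  (+0.2084+0.5135i)·(-0.0386-0.0437i)
Y_3^0(R⁻¹ n̂) = +0.155802-0.000000i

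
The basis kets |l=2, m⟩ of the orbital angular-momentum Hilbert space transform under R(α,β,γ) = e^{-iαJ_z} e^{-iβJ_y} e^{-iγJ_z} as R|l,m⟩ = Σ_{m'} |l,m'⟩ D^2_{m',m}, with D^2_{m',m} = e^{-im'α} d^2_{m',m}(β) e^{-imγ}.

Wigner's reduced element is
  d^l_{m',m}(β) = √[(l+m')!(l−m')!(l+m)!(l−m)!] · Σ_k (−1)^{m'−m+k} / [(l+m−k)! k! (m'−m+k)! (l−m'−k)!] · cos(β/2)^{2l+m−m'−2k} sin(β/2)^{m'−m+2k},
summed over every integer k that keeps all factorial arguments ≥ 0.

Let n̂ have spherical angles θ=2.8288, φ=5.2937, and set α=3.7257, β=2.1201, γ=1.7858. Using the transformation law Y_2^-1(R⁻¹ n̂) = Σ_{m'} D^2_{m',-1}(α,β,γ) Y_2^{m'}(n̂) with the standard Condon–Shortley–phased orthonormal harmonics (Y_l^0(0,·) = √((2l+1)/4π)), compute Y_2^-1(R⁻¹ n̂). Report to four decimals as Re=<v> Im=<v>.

Need the full column D^2_{m',-1} for m'=−2..2 at α=3.7257, β=2.1201, γ=1.7858.
cos(β/2)=0.488828, sin(β/2)=0.872380
d^2_{-2,-1}: single k=1 term ⇒ +0.203800;  D = -0.200226+0.038005i
d^2_{-1,-1}: k∈[0..1] ⇒ +0.057099 -0.545564 = -0.488465;  D = -0.350101+0.340628i
d^2_{0,-1}: k∈[0..1] ⇒ -0.249604 +0.794967 = +0.545363;  D = -0.116354+0.532807i
d^2_{1,-1}: k∈[0..1] ⇒ +0.545564 -0.579192 = -0.033628;  D = +0.012132+0.031363i
d^2_{2,-1}: single k=0 term ⇒ -0.649088;  D = -0.529188-0.375866i
Y_2^{m'}(θ=2.8288,φ=5.2937) and Σ D·Y over m':
  (-0.2002+0.0380i)·(-0.0145+0.0336i)  (-0.3501+0.3406i)·(-0.1242-0.1890i)  (-0.1164+0.5328i)·(+0.5412+0.0000i)  (+0.0121+0.0314i)·(+0.1242-0.1890i)  (-0.5292-0.3759i)·(-0.0145-0.0336i)
Y_2^-1(R⁻¹ n̂) = +0.049038+0.329775i

Re=0.0490 Im=0.3298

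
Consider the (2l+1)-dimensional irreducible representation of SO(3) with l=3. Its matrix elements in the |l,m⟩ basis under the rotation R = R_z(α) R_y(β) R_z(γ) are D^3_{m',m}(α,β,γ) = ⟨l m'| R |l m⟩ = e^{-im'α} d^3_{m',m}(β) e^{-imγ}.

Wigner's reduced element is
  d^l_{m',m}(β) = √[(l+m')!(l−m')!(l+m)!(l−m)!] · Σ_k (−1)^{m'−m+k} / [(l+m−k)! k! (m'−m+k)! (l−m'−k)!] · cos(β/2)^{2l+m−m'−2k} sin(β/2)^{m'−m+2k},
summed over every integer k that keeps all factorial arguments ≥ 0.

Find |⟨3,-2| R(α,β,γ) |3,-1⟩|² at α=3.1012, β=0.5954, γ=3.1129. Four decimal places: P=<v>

P=0.3615

Split into d^3_{-2,-1}(β=0.5954) × two z-phases.
With c≡cos(β/2)=0.956014 and s≡sin(β/2)=0.293322, N=[1·120·2·24]^{1/2}=75.894664
k∈{1,2} keeps every argument non-negative
  k=1: (−1)^0·75.8947/(24)·0.9560^5·0.2933^1 = +0.740739
  k=2: (−1)^1·75.8947/(12)·0.9560^3·0.2933^3 = -0.139462
d^3_{-2,-1}(0.5954) = +0.740739 -0.139462 = +0.601277
|D^3_{-2,-1}|² = |d^3_{-2,-1}(β)|² = (+0.601277)² = 0.361534 (the z-rotation phases have unit modulus)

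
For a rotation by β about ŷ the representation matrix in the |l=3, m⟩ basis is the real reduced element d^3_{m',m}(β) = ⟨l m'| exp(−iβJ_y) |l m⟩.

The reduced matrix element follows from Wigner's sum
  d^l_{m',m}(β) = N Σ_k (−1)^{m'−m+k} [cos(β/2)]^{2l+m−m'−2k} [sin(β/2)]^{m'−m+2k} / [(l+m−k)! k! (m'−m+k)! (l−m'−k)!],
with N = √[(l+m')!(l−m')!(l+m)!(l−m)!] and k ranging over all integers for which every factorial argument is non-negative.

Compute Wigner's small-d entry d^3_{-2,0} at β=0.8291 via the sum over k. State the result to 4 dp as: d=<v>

d^3_{-2,0}(β=0.8291) via Wigner's sum:
c=cos(0.8291/2)=0.915298, s=sin(0.8291/2)=0.402778; N=√[1·120·6·6]=65.726707
k: max(0,(0)−(-2))=2 … min(3+(0),3−(-2))=3
  k=2: (−1)^0·65.7267/(12)·0.9153^4·0.4028^2 = +0.623651
  k=3: (−1)^1·65.7267/(12)·0.9153^2·0.4028^4 = -0.120767
d^3_{-2,0}(0.8291) = +0.623651 -0.120767 = +0.502884

d=0.5029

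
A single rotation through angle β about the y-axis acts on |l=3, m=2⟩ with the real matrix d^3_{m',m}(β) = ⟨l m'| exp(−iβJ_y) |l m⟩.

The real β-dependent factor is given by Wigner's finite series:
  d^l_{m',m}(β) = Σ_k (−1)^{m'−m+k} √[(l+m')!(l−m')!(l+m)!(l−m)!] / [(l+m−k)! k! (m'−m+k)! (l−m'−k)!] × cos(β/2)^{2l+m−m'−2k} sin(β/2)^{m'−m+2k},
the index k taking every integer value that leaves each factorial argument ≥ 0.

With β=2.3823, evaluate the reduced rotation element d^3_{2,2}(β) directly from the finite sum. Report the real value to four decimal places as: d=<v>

d^3_{2,2}(β=2.3823) via Wigner's sum:
With c≡cos(β/2)=0.370592 and s≡sin(β/2)=0.928796, N=[120·1·120·1]^{1/2}=120.000000
Admissible k: 0..1 (factorial args all ≥0)
  k=0: (−1)^0·120.0000/(120)·0.3706^6·0.9288^0 = +0.002590
  k=1: (−1)^1·120.0000/(24)·0.3706^4·0.9288^2 = -0.081357
d^3_{2,2}(2.3823) = +0.002590 -0.081357 = -0.078766

d=-0.0788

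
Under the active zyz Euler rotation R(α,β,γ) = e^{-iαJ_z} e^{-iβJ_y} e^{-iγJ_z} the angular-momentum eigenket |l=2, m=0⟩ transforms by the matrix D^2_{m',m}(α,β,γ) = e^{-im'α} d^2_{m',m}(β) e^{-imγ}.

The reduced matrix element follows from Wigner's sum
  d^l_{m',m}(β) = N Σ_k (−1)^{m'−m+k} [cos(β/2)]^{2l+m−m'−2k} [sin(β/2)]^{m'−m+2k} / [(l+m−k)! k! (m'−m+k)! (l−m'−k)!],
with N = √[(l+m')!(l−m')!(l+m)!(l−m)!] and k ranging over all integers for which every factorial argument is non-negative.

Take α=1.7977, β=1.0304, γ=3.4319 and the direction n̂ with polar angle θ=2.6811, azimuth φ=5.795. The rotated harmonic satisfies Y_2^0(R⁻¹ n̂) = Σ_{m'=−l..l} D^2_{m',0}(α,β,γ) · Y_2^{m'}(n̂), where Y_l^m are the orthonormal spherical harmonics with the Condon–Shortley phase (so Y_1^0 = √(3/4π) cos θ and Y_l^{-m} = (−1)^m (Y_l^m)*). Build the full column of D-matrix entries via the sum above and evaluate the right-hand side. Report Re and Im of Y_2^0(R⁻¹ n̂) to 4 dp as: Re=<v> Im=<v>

Need the full column D^2_{m',0} for m'=−2..2 at α=1.7977, β=1.0304, γ=3.4319.
cos(β/2)=0.870194, sin(β/2)=0.492709
d^2_{-2,0}: single k=2 term ⇒ +0.450286;  D = -0.404710-0.197401i
d^2_{-1,0}: k∈[1..2] ⇒ +0.795270 -0.254955 = +0.540315;  D = -0.121550+0.526466i
d^2_{0,0}: k∈[0..2] ⇒ +0.573409 -0.735315 +0.058933 = -0.102972;  D = -0.102972+0.000000i
d^2_{1,0}: k∈[0..1] ⇒ -0.795270 +0.254955 = -0.540315;  D = +0.121550+0.526466i
d^2_{2,0}: single k=0 term ⇒ +0.450286;  D = -0.404710+0.197401i
Y_2^{m'}(θ=2.6811,φ=5.795) and Σ D·Y over m':
  (-0.4047-0.1974i)·(+0.0427+0.0632i)  (-0.1216+0.5265i)·(-0.2716-0.1442i)  (-0.1030+0.0000i)·(+0.4439+0.0000i)  (+0.1216+0.5265i)·(+0.2716-0.1442i)  (-0.4047+0.1974i)·(+0.0427-0.0632i)
Y_2^0(R⁻¹ n̂) = +0.162575+0.000000i

Re=0.1626 Im=0.0000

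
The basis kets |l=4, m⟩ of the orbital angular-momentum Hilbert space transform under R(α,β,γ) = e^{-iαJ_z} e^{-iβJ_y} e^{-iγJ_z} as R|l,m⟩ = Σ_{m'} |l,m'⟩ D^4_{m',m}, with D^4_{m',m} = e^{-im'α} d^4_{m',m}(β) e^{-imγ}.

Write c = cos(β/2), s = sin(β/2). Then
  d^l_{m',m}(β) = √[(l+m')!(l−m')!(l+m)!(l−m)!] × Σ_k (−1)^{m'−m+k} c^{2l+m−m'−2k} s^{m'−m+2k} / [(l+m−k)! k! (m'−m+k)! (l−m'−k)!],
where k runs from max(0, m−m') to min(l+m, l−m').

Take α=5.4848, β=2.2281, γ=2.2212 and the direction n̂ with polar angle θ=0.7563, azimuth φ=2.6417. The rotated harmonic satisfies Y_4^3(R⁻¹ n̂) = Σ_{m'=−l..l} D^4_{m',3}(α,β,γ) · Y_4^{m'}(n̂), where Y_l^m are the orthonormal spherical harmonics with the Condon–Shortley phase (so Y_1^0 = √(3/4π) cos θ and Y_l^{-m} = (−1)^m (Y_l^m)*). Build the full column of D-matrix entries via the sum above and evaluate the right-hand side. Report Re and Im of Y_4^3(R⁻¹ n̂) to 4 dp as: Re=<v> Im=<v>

Need the full column D^4_{m',3} for m'=−4..4 at α=5.4848, β=2.2281, γ=2.2212.
cos(β/2)=0.441030, sin(β/2)=0.897492
d^4_{-4,3}: single k=7 term ⇒ +0.585098;  D = -0.531256+0.245166i
d^4_{-3,3}: k∈[6..7] ⇒ +0.711572 -0.420965 = +0.290608;  D = -0.271357-0.104010i
d^4_{-2,3}: k∈[5..6] ⇒ +0.560717 -0.774011 = -0.213294;  D = +0.084314+0.195922i
d^4_{-1,3}: k∈[4..5] ⇒ +0.324725 -0.806847 = -0.482122;  D = -0.184187+0.445552i
d^4_{0,3}: k∈[3..4] ⇒ +0.142724 -0.591048 = -0.448324;  D = -0.416273+0.166465i
d^4_{1,3}: k∈[2..3] ⇒ +0.047048 -0.324725 = -0.277677;  D = -0.253773-0.112711i
d^4_{2,3}: k∈[1..2] ⇒ +0.010899 -0.135400 = -0.124502;  D = -0.043210-0.116763i
d^4_{3,3}: k∈[0..1] ⇒ +0.001431 -0.041493 = -0.040061;  D = +0.017206-0.036178i
d^4_{4,3}: single k=0 term ⇒ -0.008239;  D = +0.007798-0.002658i
Y_4^{m'}(θ=0.7563,φ=2.6417) and Σ D·Y over m':
  (-0.5313+0.2452i)·(-0.0408+0.0893i)  (-0.2714-0.1040i)·(-0.0209-0.2935i)  (+0.0843+0.1959i)·(+0.2302+0.3583i)  (-0.1842+0.4456i)·(-0.1458-0.0796i)  (-0.4163+0.1665i)·(-0.3253+0.0000i)  (-0.2538-0.1127i)·(+0.1458-0.0796i)  (-0.0432-0.1168i)·(+0.2302-0.3583i)  (+0.0172-0.0362i)·(+0.0209-0.2935i)  (+0.0078-0.0027i)·(-0.0408-0.0893i)
Y_4^3(R⁻¹ n̂) = +0.013316-0.018757i

Re=0.0133 Im=-0.0188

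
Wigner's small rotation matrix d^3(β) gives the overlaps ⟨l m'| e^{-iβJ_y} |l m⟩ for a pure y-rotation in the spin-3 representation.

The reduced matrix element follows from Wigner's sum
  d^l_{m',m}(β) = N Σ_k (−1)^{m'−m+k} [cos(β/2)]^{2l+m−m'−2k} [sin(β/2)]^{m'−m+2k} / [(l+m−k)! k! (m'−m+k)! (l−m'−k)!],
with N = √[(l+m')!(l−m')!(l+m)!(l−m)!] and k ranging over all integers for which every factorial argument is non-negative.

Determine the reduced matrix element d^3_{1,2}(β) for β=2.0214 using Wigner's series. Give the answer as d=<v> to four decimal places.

d^3_{1,2}(β=2.0214) via Wigner's sum:
c=cos(2.0214/2)=0.531268, s=sin(2.0214/2)=0.847204; N=√[24·2·120·1]=75.894664
k∈{1,2} keeps every argument non-negative
  k=1: (−1)^0·75.8947/(24)·0.5313^5·0.8472^1 = +0.113385
  k=2: (−1)^1·75.8947/(12)·0.5313^3·0.8472^3 = -0.576679
d^3_{1,2}(2.0214) = +0.113385 -0.576679 = -0.463294

d=-0.4633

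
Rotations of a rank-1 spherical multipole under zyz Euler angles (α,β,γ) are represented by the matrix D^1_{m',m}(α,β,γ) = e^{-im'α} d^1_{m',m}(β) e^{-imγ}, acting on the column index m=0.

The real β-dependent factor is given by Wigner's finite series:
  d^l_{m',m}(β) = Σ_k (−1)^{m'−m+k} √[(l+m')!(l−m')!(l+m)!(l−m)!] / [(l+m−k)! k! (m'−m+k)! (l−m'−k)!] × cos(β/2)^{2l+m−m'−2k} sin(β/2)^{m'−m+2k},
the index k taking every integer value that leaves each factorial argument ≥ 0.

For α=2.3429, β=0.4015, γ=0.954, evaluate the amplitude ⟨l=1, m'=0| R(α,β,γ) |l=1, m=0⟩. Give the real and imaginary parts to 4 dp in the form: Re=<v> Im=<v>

Split into d^1_{0,0}(β=0.4015) × two z-phases.
c=cos(0.4015/2)=0.979917, s=sin(0.4015/2)=0.199404; N=√[1·1·1·1]=1.000000
k∈{0,1} keeps every argument non-negative
  k=0: (−1)^0·1.0000/(1)·0.9799^2·0.1994^0 = +0.960238
  k=1: (−1)^1·1.0000/(1)·0.9799^0·0.1994^2 = -0.039762
d^1_{0,0}(0.4015) = +0.960238 -0.039762 = +0.920476
D = (+1.000000+0.000000i)·(+0.920476)·(+1.000000+0.000000i) = +0.920476+0.000000i

Re=0.9205 Im=0.0000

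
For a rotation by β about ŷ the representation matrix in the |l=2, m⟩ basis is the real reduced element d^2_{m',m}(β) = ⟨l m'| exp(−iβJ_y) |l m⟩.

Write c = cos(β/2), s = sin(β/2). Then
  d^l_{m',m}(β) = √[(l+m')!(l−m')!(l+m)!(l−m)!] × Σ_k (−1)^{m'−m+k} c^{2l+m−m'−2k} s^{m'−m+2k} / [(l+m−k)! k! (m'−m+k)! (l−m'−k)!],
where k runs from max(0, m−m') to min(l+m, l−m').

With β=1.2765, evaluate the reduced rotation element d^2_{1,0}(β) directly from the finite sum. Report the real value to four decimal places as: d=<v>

d^2_{1,0}(β=1.2765) via Wigner's sum:
With c≡cos(β/2)=0.803140 and s≡sin(β/2)=0.595791, N=[6·1·2·2]^{1/2}=4.898979
The bounds max(0,m−m')=0 and min(l+m,l−m')=1 give 2 terms
  k=0: (−1)^1·4.8990/(2)·0.8031^3·0.5958^1 = -0.756036
  k=1: (−1)^2·4.8990/(2)·0.8031^1·0.5958^3 = +0.416053
d^2_{1,0}(1.2765) = -0.756036 +0.416053 = -0.339984

d=-0.3400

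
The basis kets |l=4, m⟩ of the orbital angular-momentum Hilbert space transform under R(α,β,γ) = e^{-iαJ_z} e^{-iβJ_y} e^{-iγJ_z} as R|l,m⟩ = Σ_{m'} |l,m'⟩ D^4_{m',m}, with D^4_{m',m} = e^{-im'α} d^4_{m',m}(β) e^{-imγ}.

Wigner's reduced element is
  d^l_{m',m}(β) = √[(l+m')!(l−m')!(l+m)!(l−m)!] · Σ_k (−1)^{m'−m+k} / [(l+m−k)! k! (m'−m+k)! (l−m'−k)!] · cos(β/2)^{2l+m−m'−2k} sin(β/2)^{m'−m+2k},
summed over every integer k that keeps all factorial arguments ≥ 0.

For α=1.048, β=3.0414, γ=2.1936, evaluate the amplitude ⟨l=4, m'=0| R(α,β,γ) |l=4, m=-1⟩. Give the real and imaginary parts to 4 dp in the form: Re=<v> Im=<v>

Re=-0.1275 Im=0.1776

First d^4_{0,-1}(β=3.0414), then the phase factors e^{-i(0)α} and e^{-i(-1)γ}:
c=cos(3.0414/2)=0.050075, s=sin(3.0414/2)=0.998745; N=√[24·24·6·120]=643.987578
k∈{0,1,2,3} keeps every argument non-negative
  k=0: (−1)^1·643.9876/(144)·0.0501^7·0.9987^1 = -0.000000
  k=1: (−1)^2·643.9876/(24)·0.0501^5·0.9987^3 = +0.000008
  k=2: (−1)^3·643.9876/(24)·0.0501^3·0.9987^5 = -0.003348
  k=3: (−1)^4·643.9876/(144)·0.0501^1·0.9987^7 = +0.221985
d^4_{0,-1}(3.0414) = -0.000000 +0.000008 -0.003348 +0.221985 = +0.218645
Phases: e^{-i·(0)·1.048}=+1.000000+0.000000i, e^{-i·(-1)·2.1936}=-0.583315+0.812246i ⇒ D=-0.127539+0.177593i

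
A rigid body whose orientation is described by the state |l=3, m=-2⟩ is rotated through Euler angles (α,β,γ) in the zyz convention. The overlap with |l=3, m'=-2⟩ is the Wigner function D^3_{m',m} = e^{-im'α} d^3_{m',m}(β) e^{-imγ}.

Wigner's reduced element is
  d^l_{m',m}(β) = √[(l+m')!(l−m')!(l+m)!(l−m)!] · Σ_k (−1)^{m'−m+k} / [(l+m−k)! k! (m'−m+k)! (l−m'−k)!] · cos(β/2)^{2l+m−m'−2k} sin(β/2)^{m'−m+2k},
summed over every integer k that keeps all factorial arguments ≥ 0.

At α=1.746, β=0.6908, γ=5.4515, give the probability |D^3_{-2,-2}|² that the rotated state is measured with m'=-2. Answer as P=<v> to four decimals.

First d^3_{-2,-2}(β=0.6908), then the phase factors e^{-i(-2)α} and e^{-i(-2)γ}:
c=cos(0.6908/2)=0.940940, s=sin(0.6908/2)=0.338573; N=√[1·120·1·120]=120.000000
Admissible k: 0..1 (factorial args all ≥0)
  k=0: (−1)^0·120.0000/(120)·0.9409^6·0.3386^0 = +0.694020
  k=1: (−1)^1·120.0000/(24)·0.9409^4·0.3386^2 = -0.449286
d^3_{-2,-2}(0.6908) = +0.694020 -0.449286 = +0.244734
|D^3_{-2,-2}|² = |d^3_{-2,-2}(β)|² = (+0.244734)² = 0.059895 (the z-rotation phases have unit modulus)

P=0.0599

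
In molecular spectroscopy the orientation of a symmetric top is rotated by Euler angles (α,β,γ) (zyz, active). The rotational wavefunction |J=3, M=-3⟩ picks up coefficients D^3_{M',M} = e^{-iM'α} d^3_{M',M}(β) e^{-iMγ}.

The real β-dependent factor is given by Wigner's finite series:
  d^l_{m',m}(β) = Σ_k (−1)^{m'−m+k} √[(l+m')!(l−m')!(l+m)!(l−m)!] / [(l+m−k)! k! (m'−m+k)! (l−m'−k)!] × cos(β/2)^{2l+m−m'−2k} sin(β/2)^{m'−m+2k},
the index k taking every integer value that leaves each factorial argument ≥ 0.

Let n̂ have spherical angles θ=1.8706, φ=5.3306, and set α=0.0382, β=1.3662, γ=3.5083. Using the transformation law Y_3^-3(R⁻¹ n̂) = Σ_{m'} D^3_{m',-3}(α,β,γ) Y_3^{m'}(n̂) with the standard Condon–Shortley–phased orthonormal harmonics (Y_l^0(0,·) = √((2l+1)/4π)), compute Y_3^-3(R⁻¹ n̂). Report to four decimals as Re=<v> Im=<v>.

Need the full column D^3_{m',-3} for m'=−3..3 at α=0.0382, β=1.3662, γ=3.5083.
cos(β/2)=0.775620, sin(β/2)=0.631200
d^3_{-3,-3}: single k=0 term ⇒ +0.217717;  D = -0.075896-0.204061i
d^3_{-2,-3}: single k=0 term ⇒ -0.433997;  D = +0.166715+0.400699i
d^3_{-1,-3}: single k=0 term ⇒ +0.558439;  D = -0.234052-0.507024i
d^3_{0,-3}: single k=0 term ⇒ -0.524763;  D = +0.237974+0.467702i
d^3_{1,-3}: single k=0 term ⇒ +0.369839;  D = -0.180183-0.322978i
d^3_{2,-3}: single k=0 term ⇒ -0.190354;  D = +0.099020+0.162571i
d^3_{3,-3}: single k=0 term ⇒ +0.063242;  D = -0.034937-0.052716i
Y_3^{m'}(θ=1.8706,φ=5.3306) and Σ D·Y over m':
  (-0.0759-0.2041i)·(-0.3493+0.1019i)  (+0.1667+0.4007i)·(+0.0904-0.2602i)  (-0.2341-0.5070i)·(-0.1009-0.1419i)  (+0.2380+0.4677i)·(+0.2826+0.0000i)  (-0.1802-0.3230i)·(+0.1009-0.1419i)  (+0.0990+0.1626i)·(+0.0904+0.2602i)  (-0.0349-0.0527i)·(+0.3493+0.1019i)
Y_3^-3(R⁻¹ n̂) = +0.081382+0.284384i

Re=0.0814 Im=0.2844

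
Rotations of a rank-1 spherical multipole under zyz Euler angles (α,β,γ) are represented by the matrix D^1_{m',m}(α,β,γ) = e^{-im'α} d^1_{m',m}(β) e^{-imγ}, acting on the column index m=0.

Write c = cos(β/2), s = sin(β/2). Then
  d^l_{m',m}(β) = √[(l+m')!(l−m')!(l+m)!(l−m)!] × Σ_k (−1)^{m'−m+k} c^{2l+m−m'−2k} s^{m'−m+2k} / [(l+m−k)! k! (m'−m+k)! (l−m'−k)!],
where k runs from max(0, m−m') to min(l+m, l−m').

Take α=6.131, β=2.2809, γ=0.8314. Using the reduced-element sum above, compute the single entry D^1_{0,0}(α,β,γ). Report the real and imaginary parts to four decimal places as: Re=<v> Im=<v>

Re=-0.6519 Im=0.0000

First d^1_{0,0}(β=2.2809), then the phase factors e^{-i(0)α} and e^{-i(0)γ}:
c=cos(2.2809/2)=0.417186, s=sin(2.2809/2)=0.908821; N=√[1·1·1·1]=1.000000
k: max(0,(0)−(0))=0 … min(1+(0),1−(0))=1
  k=0: (−1)^0·1.0000/(1)·0.4172^2·0.9088^0 = +0.174044
  k=1: (−1)^1·1.0000/(1)·0.4172^0·0.9088^2 = -0.825956
d^1_{0,0}(2.2809) = +0.174044 -0.825956 = -0.651912
Attach z-rotation phases: D = e^{-i(0)(6.131)}·(-0.651912)·e^{-i(0)(0.8314)} = -0.651912+0.000000i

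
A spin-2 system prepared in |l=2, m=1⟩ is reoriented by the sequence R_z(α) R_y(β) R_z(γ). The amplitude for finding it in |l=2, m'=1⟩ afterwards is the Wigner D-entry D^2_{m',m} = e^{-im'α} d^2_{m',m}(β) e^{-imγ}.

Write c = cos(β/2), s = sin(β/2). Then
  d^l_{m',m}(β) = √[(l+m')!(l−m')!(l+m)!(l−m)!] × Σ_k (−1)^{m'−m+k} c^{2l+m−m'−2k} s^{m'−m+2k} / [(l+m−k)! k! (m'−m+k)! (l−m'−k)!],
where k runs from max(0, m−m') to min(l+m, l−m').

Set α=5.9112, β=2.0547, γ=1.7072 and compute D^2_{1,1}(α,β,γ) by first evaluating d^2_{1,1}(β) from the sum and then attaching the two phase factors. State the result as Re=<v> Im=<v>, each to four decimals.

Re=-0.1205 Im=0.5019

D^2_{1,1}(5.9112,2.0547,1.7072) = e^{-i·1·5.9112}·d^2_{1,1}(2.0547)·e^{-i·1·1.7072}. Compute d first:
With c≡cos(β/2)=0.517089 and s≡sin(β/2)=0.855932, N=[6·1·6·1]^{1/2}=6.000000
k∈{0,1} keeps every argument non-negative
  k=0: (−1)^0·6.0000/(6)·0.5171^4·0.8559^0 = +0.071493
  k=1: (−1)^1·6.0000/(2)·0.5171^2·0.8559^2 = -0.587665
d^2_{1,1}(2.0547) = +0.071493 -0.587665 = -0.516173
D = (+0.931608+0.363466i)·(-0.516173)·(-0.135981-0.990711i) = -0.120479+0.501915i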